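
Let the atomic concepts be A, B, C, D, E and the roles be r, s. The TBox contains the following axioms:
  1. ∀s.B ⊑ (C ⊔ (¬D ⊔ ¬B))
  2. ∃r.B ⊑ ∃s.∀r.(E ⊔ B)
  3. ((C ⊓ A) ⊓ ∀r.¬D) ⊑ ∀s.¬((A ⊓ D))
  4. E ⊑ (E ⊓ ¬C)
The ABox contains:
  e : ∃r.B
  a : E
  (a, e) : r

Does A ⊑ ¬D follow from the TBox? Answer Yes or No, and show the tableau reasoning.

1. A ⊑ ¬D  ⇔  (A ⊓ D) unsat w.r.t. T
   open: L(x₀) ⊇ {A, D, ¬C, ¬E, ∀r.¬B, …} (+ ∃-successors)
2. Hence A ⊑ ¬D: not entailed.

No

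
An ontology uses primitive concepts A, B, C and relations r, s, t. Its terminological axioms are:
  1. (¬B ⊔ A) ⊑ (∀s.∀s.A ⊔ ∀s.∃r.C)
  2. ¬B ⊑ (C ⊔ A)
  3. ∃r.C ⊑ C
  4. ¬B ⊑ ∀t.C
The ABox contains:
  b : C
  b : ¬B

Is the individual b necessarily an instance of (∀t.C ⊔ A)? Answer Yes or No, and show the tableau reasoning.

1. b : (∀t.C ⊔ A)?  L(b) = {C, ¬B} ∪ {(∃t.¬C ⊓ ¬A)}
   clash {C, ¬C} at an ∃-successor — b ∈ (∀t.C ⊔ A)
2. Hence b : (∀t.C ⊔ A): entailed.

Yes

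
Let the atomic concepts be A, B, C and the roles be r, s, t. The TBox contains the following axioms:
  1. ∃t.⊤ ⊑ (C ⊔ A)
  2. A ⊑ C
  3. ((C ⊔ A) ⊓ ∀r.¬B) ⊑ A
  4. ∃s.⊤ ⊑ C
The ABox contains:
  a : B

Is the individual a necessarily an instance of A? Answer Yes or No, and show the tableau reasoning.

No

1. a : A?  L(a) = {B} ∪ {¬A}
   open: L(a) ⊇ {B, ¬A, ¬C, ∀s.⊥, ∀t.⊥} — a ∉ A possible
2. Hence a : A: not entailed.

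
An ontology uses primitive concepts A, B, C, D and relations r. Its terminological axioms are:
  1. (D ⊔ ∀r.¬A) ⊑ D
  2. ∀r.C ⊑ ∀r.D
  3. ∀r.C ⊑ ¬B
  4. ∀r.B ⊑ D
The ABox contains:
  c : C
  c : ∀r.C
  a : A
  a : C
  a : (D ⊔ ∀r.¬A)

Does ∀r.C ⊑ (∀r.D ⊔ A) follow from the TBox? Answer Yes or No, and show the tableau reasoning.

Yes

1. ∀r.C ⊑ (∀r.D ⊔ A)  ⇔  (∀r.C ⊓ (∃r.¬D ⊓ ¬A)) unsat w.r.t. T
   all branches close; clash {D, ¬D} at an ∃-successor
2. Hence ∀r.C ⊑ (∀r.D ⊔ A): entailed.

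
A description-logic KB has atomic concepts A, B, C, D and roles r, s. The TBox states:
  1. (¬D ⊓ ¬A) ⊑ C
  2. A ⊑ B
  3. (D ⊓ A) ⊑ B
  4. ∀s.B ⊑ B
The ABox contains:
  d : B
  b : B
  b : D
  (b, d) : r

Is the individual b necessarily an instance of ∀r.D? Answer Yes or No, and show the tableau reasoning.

1. b : ∀r.D?  L(b) = {B, D} ∪ {∃r.¬D}
   open: L(b) ⊇ {B, D, ∃r.¬D} (+ ∃-successors) — b ∉ ∀r.D possible
2. Hence b : ∀r.D: not entailed.

No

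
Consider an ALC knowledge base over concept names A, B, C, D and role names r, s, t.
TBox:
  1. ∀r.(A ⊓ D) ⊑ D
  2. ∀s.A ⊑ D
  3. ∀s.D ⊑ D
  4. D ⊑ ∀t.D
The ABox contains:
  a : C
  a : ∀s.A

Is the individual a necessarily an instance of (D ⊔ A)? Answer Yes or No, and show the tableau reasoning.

Yes

1. a : (D ⊔ A)?  L(a) = {C, ∀s.A} ∪ {(¬D ⊓ ¬A)}
   clash {D, ¬D} at a — a ∈ (D ⊔ A)
2. Hence a : (D ⊔ A): entailed.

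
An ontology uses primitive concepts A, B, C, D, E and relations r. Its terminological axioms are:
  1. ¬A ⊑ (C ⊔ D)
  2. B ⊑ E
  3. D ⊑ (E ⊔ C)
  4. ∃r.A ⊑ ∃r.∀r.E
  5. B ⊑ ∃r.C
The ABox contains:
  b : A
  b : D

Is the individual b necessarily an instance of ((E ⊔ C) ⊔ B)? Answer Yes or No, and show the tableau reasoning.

1. b : ((E ⊔ C) ⊔ B)?  L(b) = {A, D} ∪ {((¬E ⊓ ¬C) ⊓ ¬B)}
   clash {C, ¬C} at b — b ∈ ((E ⊔ C) ⊔ B)
2. Hence b : ((E ⊔ C) ⊔ B): entailed.

Yes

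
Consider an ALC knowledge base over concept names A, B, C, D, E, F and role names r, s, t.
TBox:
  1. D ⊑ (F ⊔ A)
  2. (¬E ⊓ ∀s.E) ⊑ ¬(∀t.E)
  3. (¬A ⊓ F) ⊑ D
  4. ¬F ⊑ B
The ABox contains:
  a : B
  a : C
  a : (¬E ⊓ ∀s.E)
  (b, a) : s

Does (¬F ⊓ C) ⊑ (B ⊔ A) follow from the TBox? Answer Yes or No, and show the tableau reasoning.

Yes

1. (¬F ⊓ C) ⊑ (B ⊔ A)  ⇔  ((¬F ⊓ C) ⊓ (¬B ⊓ ¬A)) unsat w.r.t. T
   all branches close; clash {B, ¬B} at x₀
2. Hence (¬F ⊓ C) ⊑ (B ⊔ A): entailed.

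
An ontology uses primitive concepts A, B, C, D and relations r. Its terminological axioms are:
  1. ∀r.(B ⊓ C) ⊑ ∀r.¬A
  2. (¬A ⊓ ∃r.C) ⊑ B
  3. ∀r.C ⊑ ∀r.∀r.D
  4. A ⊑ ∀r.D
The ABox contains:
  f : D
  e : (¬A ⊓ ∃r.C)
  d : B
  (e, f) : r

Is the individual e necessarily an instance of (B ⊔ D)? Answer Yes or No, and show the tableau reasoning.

1. e : (B ⊔ D)?  L(e) = {(¬A ⊓ ∃r.C)} ∪ {(¬B ⊓ ¬D)}
   clash {B, ¬B} at e — e ∈ (B ⊔ D)
2. Hence e : (B ⊔ D): entailed.

Yes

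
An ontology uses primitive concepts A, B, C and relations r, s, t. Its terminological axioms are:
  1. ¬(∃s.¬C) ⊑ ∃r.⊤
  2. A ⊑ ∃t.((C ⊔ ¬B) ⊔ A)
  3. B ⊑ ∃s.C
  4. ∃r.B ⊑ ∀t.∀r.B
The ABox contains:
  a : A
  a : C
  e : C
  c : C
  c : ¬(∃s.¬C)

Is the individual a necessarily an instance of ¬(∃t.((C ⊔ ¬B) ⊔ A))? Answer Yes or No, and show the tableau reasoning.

No

1. a : ¬(∃t.((C ⊔ ¬B) ⊔ A))?  L(a) = {A, C} ∪ {∃t.((C ⊔ ¬B) ⊔ A)}
   open: L(a) ⊇ {A, C, ¬B, ∀r.¬B, ∃s.¬C, …} (+ ∃-successors) — a ∉ ¬(∃t.((C ⊔ ¬B) ⊔ A)) possible
2. Hence a : ¬(∃t.((C ⊔ ¬B) ⊔ A)): not entailed.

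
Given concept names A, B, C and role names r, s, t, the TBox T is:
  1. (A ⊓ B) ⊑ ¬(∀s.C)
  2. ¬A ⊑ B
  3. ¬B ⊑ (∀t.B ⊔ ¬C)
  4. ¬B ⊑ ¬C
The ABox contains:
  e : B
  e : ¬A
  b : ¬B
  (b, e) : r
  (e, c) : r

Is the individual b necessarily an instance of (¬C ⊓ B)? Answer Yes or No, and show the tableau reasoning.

No

1. b : (¬C ⊓ B)?  L(b) = {¬B} ∪ {(C ⊔ ¬B)}
   apply at b: ¬B⊑(∀t.B ⊔ ¬C); ¬B⊑¬C
   open: L(b) ⊇ {A, ¬B, ¬C} — b ∉ (¬C ⊓ B) possible
2. Hence b : (¬C ⊓ B): not entailed.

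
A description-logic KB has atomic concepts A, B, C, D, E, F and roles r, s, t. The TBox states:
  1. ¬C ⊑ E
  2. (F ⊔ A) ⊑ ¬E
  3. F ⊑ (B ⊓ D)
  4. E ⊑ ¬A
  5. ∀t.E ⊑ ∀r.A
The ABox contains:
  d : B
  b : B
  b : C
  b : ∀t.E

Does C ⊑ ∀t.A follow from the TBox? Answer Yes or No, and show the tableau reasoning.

No

1. C ⊑ ∀t.A  ⇔  (C ⊓ ∃t.¬A) unsat w.r.t. T
   open: L(x₀) ⊇ {C, ¬E, ¬F, ∃t.¬A, ∃t.¬E} (+ ∃-successors)
2. Hence C ⊑ ∀t.A: not entailed.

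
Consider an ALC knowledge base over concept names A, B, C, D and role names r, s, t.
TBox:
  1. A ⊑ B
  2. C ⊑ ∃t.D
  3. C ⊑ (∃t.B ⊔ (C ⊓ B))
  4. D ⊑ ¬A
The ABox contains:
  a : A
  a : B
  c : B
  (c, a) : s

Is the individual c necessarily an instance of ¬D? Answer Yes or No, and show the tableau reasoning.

1. c : ¬D?  L(c) = {B} ∪ {D}
   apply at c: D⊑¬A
   open: L(c) ⊇ {B, D, ¬A, ¬C} — c ∉ ¬D possible
2. Hence c : ¬D: not entailed.

No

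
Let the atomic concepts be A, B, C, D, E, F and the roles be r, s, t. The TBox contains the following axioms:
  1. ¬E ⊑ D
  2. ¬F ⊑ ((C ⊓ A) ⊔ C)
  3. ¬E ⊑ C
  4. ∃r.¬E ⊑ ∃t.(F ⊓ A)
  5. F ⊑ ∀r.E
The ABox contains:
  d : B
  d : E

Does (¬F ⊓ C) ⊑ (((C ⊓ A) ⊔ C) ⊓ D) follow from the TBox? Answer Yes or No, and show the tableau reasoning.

No

1. (¬F ⊓ C) ⊑ (((C ⊓ A) ⊔ C) ⊓ D)  ⇔  ((¬F ⊓ C) ⊓ (((¬C ⊔ ¬A) ⊓ ¬C) ⊔ ¬D)) unsat w.r.t. T
   apply at x₀: ¬F⊑((C ⊓ A) ⊔ C)
   open: L(x₀) ⊇ {C, E, ¬D, ¬F, ∀r.E}
2. Hence (¬F ⊓ C) ⊑ (((C ⊓ A) ⊔ C) ⊓ D): not entailed.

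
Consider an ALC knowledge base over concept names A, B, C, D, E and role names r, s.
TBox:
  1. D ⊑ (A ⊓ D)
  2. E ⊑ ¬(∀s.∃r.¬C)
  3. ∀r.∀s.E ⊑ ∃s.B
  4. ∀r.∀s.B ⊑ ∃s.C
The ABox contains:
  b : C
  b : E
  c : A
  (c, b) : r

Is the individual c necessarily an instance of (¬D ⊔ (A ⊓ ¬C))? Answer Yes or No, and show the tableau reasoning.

No

1. c : (¬D ⊔ (A ⊓ ¬C))?  L(c) = {A} ∪ {(D ⊓ (¬A ⊔ C))}
   apply at c: D⊑(A ⊓ D)
   open: L(c) ⊇ {A, C, D, ¬E, ∃r.∃s.¬B, …} (+ ∃-successors) — c ∉ (¬D ⊔ (A ⊓ ¬C)) possible
2. Hence c : (¬D ⊔ (A ⊓ ¬C)): not entailed.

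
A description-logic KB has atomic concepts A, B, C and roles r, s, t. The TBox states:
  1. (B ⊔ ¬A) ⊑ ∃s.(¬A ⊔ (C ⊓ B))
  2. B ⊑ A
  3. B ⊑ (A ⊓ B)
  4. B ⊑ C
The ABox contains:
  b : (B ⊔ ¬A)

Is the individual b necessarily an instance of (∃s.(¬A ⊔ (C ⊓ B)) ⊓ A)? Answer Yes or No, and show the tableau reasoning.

1. b : (∃s.(¬A ⊔ (C ⊓ B)) ⊓ A)?  L(b) = {(B ⊔ ¬A)} ∪ {(∀s.(A ⊓ (¬C ⊔ ¬B)) ⊔ ¬A)}
   apply at b: (B ⊔ ¬A)⊑∃s.(¬A ⊔ (C ⊓ B))
   open: L(b) ⊇ {¬A, ¬B, ∃s.(¬A ⊔ (C ⊓ B))} (+ ∃-successors) — b ∉ (∃s.(¬A ⊔ (C ⊓ B)) ⊓ A) possible
2. Hence b : (∃s.(¬A ⊔ (C ⊓ B)) ⊓ A): not entailed.

No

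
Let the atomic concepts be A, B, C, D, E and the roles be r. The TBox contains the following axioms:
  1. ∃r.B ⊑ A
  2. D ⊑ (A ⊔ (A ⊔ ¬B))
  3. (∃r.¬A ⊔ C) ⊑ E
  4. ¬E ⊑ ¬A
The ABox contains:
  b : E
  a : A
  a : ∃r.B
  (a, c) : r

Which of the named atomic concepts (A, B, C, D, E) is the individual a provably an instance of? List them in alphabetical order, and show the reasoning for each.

{A, E}

1. a : A?  L(a) = {A, ∃r.B} ∪ {¬A}
   clash {A, ¬A} at a — a ∈ A
2. a : B?  L(a) = {A, ∃r.B} ∪ {¬B}
   open: L(a) ⊇ {A, E, ¬B, ¬D, ∃r.B} (+ ∃-successors) — a ∉ B possible
3. a : C?  L(a) = {A, ∃r.B} ∪ {¬C}
   open: L(a) ⊇ {A, E, ¬C, ¬D, ∃r.B} (+ ∃-successors) — a ∉ C possible
4. a : D?  L(a) = {A, ∃r.B} ∪ {¬D}
   open: L(a) ⊇ {A, E, ¬D, ∃r.B} (+ ∃-successors) — a ∉ D possible
5. a : E?  L(a) = {A, ∃r.B} ∪ {¬E}
   clash {A, ¬A} at a — a ∈ E
6. Entailed for a: {A, E}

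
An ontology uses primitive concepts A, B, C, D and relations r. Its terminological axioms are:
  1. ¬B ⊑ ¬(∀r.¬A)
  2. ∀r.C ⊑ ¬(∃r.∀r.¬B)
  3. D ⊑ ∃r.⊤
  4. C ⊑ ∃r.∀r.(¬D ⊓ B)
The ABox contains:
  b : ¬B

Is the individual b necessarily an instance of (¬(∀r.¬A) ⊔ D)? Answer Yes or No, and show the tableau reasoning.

Yes

1. b : (¬(∀r.¬A) ⊔ D)?  L(b) = {¬B} ∪ {(∀r.¬A ⊓ ¬D)}
   clash {A, ¬A} at an ∃-successor — b ∈ (¬(∀r.¬A) ⊔ D)
2. Hence b : (¬(∀r.¬A) ⊔ D): entailed.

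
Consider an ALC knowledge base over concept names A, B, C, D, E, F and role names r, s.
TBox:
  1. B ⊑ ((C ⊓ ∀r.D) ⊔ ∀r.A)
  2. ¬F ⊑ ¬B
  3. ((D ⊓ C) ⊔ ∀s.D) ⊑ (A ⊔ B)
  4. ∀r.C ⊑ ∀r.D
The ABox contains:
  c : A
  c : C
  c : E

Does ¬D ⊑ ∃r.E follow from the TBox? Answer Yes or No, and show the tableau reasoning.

1. ¬D ⊑ ∃r.E  ⇔  (¬D ⊓ ∀r.¬E) unsat w.r.t. T
   open: L(x₀) ⊇ {F, ¬B, ¬D, ∀r.¬E, ∃r.¬C, …} (+ ∃-successors)
2. Hence ¬D ⊑ ∃r.E: not entailed.

No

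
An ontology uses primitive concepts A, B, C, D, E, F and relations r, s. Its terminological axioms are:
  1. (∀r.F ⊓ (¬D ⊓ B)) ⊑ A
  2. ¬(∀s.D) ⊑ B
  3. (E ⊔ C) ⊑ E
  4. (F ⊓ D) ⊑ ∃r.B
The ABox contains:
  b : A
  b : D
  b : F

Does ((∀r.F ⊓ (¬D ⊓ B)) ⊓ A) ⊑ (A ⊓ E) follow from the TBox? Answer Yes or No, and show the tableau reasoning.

1. ((∀r.F ⊓ (¬D ⊓ B)) ⊓ A) ⊑ (A ⊓ E)  ⇔  (((∀r.F ⊓ (¬D ⊓ B)) ⊓ A) ⊓ (¬A ⊔ ¬E)) unsat w.r.t. T
   open: L(x₀) ⊇ {A, B, ¬C, ¬D, ¬E, …}
2. Hence ((∀r.F ⊓ (¬D ⊓ B)) ⊓ A) ⊑ (A ⊓ E): not entailed.

No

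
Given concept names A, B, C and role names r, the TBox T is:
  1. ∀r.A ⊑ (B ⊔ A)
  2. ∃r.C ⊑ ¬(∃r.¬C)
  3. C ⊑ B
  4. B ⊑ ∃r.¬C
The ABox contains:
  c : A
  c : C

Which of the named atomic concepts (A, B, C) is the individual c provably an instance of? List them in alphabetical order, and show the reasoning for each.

1. c : A?  L(c) = {A, C} ∪ {¬A}
   clash {A, ¬A} at c — c ∈ A
2. c : B?  L(c) = {A, C} ∪ {¬B}
   clash {B, ¬B} at c — c ∈ B
3. c : C?  L(c) = {A, C} ∪ {¬C}
   clash {C, ¬C} at c — c ∈ C
4. Entailed for c: {A, B, C}

{A, B, C}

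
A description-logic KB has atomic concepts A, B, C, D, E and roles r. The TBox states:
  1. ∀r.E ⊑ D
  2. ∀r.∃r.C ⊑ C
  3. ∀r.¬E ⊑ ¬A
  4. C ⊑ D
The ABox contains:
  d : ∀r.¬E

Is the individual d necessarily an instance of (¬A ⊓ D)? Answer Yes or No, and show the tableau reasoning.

No

1. d : (¬A ⊓ D)?  L(d) = {∀r.¬E} ∪ {(A ⊔ ¬D)}
   apply at d: ∀r.¬E⊑¬A
   open: L(d) ⊇ {¬A, ¬C, ¬D, ∀r.¬E, ∃r.¬E, …} (+ ∃-successors) — d ∉ (¬A ⊓ D) possible
2. Hence d : (¬A ⊓ D): not entailed.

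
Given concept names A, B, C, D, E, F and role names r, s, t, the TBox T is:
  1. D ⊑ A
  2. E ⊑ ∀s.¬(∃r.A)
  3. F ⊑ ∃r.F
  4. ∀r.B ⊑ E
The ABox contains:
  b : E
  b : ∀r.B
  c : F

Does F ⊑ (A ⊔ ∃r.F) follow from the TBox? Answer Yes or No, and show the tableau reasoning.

1. F ⊑ (A ⊔ ∃r.F)  ⇔  (F ⊓ (¬A ⊓ ∀r.¬F)) unsat w.r.t. T
   all branches close; clash {A, ¬A} at x₀
2. Hence F ⊑ (A ⊔ ∃r.F): entailed.

Yes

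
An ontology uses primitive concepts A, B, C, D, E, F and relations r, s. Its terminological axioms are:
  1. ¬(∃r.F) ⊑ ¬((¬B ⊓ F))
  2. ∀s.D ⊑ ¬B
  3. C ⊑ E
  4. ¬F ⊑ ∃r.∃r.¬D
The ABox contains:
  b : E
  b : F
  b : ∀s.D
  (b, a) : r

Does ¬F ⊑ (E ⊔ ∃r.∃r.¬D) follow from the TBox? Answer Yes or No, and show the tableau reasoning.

1. ¬F ⊑ (E ⊔ ∃r.∃r.¬D)  ⇔  (¬F ⊓ (¬E ⊓ ∀r.∀r.D)) unsat w.r.t. T
   all branches close; clash {E, ¬E} at x₀
2. Hence ¬F ⊑ (E ⊔ ∃r.∃r.¬D): entailed.

Yes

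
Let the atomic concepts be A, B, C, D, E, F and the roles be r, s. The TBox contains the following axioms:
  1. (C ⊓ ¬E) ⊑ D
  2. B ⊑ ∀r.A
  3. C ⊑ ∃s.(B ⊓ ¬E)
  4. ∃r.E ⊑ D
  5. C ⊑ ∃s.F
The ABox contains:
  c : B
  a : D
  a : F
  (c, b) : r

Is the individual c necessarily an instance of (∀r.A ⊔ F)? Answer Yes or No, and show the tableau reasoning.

1. c : (∀r.A ⊔ F)?  L(c) = {B} ∪ {(∃r.¬A ⊓ ¬F)}
   clash {A, ¬A} at an ∃-successor — c ∈ (∀r.A ⊔ F)
2. Hence c : (∀r.A ⊔ F): entailed.

Yes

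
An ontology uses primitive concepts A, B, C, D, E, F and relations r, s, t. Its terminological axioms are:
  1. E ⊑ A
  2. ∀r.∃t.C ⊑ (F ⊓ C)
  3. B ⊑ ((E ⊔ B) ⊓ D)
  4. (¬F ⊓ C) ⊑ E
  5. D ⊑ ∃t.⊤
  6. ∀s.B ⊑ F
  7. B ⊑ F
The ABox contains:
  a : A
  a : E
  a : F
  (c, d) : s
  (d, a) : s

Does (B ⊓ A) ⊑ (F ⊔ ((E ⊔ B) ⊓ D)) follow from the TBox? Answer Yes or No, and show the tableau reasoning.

1. (B ⊓ A) ⊑ (F ⊔ ((E ⊔ B) ⊓ D))  ⇔  ((B ⊓ A) ⊓ (¬F ⊓ ((¬E ⊓ ¬B) ⊔ ¬D))) unsat w.r.t. T
   all branches close; clash {F, ¬F} at x₀
2. Hence (B ⊓ A) ⊑ (F ⊔ ((E ⊔ B) ⊓ D)): entailed.

Yes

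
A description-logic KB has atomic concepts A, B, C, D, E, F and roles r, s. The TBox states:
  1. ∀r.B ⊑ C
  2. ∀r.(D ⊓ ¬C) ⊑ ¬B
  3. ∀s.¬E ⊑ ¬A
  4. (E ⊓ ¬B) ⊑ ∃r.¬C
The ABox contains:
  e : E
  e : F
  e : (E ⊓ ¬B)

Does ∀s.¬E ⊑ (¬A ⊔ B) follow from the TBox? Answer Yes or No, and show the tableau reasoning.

Yes

1. ∀s.¬E ⊑ (¬A ⊔ B)  ⇔  (∀s.¬E ⊓ (A ⊓ ¬B)) unsat w.r.t. T
   all branches close; clash {A, ¬A} at x₀
2. Hence ∀s.¬E ⊑ (¬A ⊔ B): entailed.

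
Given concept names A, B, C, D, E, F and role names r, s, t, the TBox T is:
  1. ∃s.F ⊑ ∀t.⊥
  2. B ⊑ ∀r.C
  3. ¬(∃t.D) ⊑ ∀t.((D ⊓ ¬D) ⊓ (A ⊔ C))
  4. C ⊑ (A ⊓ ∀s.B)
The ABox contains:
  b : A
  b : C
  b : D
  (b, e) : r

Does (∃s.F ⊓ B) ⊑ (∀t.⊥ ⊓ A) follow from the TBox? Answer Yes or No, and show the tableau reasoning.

No

1. (∃s.F ⊓ B) ⊑ (∀t.⊥ ⊓ A)  ⇔  ((∃s.F ⊓ B) ⊓ (∃t.⊤ ⊔ ¬A)) unsat w.r.t. T
   apply at x₀: ∃s.F⊑∀t.⊥; B⊑∀r.C
   open: L(x₀) ⊇ {B, ¬A, ¬C, ∀r.C, ∀t.((D ⊓ ¬D) ⊓ (A ⊔ C)), …} (+ ∃-successors)
2. Hence (∃s.F ⊓ B) ⊑ (∀t.⊥ ⊓ A): not entailed.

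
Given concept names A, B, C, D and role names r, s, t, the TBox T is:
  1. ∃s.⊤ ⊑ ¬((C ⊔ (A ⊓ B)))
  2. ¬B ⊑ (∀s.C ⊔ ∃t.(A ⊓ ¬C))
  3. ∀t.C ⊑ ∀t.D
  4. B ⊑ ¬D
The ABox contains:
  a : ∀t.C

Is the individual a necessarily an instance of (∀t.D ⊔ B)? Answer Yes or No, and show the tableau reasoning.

1. a : (∀t.D ⊔ B)?  L(a) = {∀t.C} ∪ {(∃t.¬D ⊓ ¬B)}
   clash {D, ¬D} at an ∃-successor — a ∈ (∀t.D ⊔ B)
2. Hence a : (∀t.D ⊔ B): entailed.

Yes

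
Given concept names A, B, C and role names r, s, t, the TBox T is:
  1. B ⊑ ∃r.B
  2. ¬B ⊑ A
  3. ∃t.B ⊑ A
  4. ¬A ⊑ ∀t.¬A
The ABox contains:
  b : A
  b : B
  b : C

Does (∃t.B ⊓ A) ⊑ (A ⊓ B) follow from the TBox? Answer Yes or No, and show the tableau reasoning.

No

1. (∃t.B ⊓ A) ⊑ (A ⊓ B)  ⇔  ((∃t.B ⊓ A) ⊓ (¬A ⊔ ¬B)) unsat w.r.t. T
   open: L(x₀) ⊇ {A, ¬B, ∃t.B} (+ ∃-successors)
2. Hence (∃t.B ⊓ A) ⊑ (A ⊓ B): not entailed.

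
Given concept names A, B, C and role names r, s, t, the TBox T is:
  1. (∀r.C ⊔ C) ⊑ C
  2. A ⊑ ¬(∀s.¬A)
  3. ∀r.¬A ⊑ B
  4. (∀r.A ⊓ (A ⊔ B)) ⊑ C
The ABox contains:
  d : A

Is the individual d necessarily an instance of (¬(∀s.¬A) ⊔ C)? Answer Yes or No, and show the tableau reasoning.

1. d : (¬(∀s.¬A) ⊔ C)?  L(d) = {A} ∪ {(∀s.¬A ⊓ ¬C)}
   clash {C, ¬C} at d — d ∈ (¬(∀s.¬A) ⊔ C)
2. Hence d : (¬(∀s.¬A) ⊔ C): entailed.

Yes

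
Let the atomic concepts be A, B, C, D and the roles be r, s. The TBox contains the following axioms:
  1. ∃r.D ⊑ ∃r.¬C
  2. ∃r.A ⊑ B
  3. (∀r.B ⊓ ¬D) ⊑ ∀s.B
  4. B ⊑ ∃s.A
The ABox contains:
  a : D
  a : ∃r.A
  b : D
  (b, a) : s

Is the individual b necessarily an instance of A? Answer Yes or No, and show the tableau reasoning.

1. b : A?  L(b) = {D} ∪ {¬A}
   open: L(b) ⊇ {D, ¬A, ¬B, ∀r.¬A, ∀r.¬D} — b ∉ A possible
2. Hence b : A: not entailed.

No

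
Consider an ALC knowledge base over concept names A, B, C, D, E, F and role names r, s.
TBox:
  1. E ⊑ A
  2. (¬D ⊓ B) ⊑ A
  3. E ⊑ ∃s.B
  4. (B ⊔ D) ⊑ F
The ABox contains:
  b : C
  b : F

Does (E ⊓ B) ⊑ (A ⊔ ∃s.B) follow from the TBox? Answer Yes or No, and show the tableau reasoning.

Yes

1. (E ⊓ B) ⊑ (A ⊔ ∃s.B)  ⇔  ((E ⊓ B) ⊓ (¬A ⊓ ∀s.¬B)) unsat w.r.t. T
   all branches close; clash {A, ¬A} at x₀
2. Hence (E ⊓ B) ⊑ (A ⊔ ∃s.B): entailed.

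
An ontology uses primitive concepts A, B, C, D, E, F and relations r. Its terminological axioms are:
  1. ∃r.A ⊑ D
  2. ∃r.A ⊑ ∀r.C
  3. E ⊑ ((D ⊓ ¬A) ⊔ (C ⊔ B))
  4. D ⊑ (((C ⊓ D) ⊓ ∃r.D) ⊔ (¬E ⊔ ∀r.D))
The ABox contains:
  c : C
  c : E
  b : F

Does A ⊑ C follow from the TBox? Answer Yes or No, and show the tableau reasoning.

1. A ⊑ C  ⇔  (A ⊓ ¬C) unsat w.r.t. T
   open: L(x₀) ⊇ {A, ¬C, ¬D, ¬E, ∀r.¬A}
2. Hence A ⊑ C: not entailed.

No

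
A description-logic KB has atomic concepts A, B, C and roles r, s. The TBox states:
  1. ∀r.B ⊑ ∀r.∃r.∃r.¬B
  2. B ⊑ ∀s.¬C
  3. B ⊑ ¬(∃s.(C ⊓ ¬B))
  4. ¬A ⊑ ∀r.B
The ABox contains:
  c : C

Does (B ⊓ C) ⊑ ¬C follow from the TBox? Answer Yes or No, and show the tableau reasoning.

1. (B ⊓ C) ⊑ ¬C  ⇔  ((B ⊓ C) ⊓ C) unsat w.r.t. T
   apply at x₀: B⊑∀s.¬C; B⊑¬(∃s.(C ⊓ ¬B))
   open: L(x₀) ⊇ {A, B, C, ∀s.(¬C ⊔ B), ∀s.¬C, …} (+ ∃-successors)
2. Hence (B ⊓ C) ⊑ ¬C: not entailed.

No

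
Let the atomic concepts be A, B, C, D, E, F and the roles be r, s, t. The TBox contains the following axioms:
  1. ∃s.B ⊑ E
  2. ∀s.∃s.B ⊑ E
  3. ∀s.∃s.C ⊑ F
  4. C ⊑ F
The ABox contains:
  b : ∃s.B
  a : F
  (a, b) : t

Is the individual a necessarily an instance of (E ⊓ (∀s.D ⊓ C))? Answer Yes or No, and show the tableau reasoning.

No

1. a : (E ⊓ (∀s.D ⊓ C))?  L(a) = {F} ∪ {(¬E ⊔ (∃s.¬D ⊔ ¬C))}
   open: L(a) ⊇ {F, ¬E, ∀s.¬B, ∃s.∀s.¬B} (+ ∃-successors) — a ∉ (E ⊓ (∀s.D ⊓ C)) possible
2. Hence a : (E ⊓ (∀s.D ⊓ C)): not entailed.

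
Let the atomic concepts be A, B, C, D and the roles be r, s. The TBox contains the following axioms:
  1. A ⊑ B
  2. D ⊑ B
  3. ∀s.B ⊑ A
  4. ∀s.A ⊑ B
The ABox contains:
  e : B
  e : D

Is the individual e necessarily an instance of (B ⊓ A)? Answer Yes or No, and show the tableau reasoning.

No

1. e : (B ⊓ A)?  L(e) = {B, D} ∪ {(¬B ⊔ ¬A)}
   open: L(e) ⊇ {B, D, ¬A, ∃s.¬B} (+ ∃-successors) — e ∉ (B ⊓ A) possible
2. Hence e : (B ⊓ A): not entailed.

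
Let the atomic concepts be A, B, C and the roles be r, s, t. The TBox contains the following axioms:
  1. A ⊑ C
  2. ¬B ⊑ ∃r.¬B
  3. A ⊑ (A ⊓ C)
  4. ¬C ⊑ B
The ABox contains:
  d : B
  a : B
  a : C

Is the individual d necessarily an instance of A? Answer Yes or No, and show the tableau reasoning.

No

1. d : A?  L(d) = {B} ∪ {¬A}
   open: L(d) ⊇ {B, ¬A} — d ∉ A possible
2. Hence d : A: not entailed.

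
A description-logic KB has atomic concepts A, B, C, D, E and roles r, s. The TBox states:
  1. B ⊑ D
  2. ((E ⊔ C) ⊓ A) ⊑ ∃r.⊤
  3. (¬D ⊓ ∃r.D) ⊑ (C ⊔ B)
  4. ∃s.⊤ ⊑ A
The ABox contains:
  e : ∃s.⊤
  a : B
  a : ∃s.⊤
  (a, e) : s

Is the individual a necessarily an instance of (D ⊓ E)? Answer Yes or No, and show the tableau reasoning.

1. a : (D ⊓ E)?  L(a) = {B, ∃s.⊤} ∪ {(¬D ⊔ ¬E)}
   apply at a: B⊑D; ∃s.⊤⊑A
   open: L(a) ⊇ {A, B, D, ¬C, ¬E, …} (+ ∃-successors) — a ∉ (D ⊓ E) possible
2. Hence a : (D ⊓ E): not entailed.

No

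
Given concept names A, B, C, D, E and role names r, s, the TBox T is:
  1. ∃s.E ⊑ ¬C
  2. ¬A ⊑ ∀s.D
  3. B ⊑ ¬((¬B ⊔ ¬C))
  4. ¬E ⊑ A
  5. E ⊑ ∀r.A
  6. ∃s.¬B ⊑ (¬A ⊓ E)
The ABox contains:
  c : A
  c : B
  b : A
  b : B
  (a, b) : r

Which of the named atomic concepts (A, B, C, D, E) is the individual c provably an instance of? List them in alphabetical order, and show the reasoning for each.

{A, B, C}

1. c : A?  L(c) = {A, B} ∪ {¬A}
   clash {A, ¬A} at c — c ∈ A
2. c : B?  L(c) = {A, B} ∪ {¬B}
   clash {B, ¬B} at c — c ∈ B
3. c : C?  L(c) = {A, B} ∪ {¬C}
   clash {C, ¬C} at c — c ∈ C
4. c : D?  L(c) = {A, B} ∪ {¬D}
   apply at c: B⊑¬((¬B ⊔ ¬C))
   open: L(c) ⊇ {A, B, C, ¬D, ¬E, …} — c ∉ D possible
5. c : E?  L(c) = {A, B} ∪ {¬E}
   apply at c: B⊑¬((¬B ⊔ ¬C))
   open: L(c) ⊇ {A, B, C, ¬E, ∀s.B, …} — c ∉ E possible
6. Entailed for c: {A, B, C}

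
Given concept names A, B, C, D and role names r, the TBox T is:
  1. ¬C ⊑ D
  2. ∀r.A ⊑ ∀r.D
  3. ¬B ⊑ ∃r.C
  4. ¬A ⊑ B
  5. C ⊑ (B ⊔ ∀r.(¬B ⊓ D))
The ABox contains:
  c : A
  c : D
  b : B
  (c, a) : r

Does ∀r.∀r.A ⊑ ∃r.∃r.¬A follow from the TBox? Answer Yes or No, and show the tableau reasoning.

1. ∀r.∀r.A ⊑ ∃r.∃r.¬A  ⇔  (∀r.∀r.A ⊓ ∀r.∀r.A) unsat w.r.t. T
   open: L(x₀) ⊇ {A, B, C, ∀r.∀r.A, ∃r.¬A} (+ ∃-successors)
2. Hence ∀r.∀r.A ⊑ ∃r.∃r.¬A: not entailed.

No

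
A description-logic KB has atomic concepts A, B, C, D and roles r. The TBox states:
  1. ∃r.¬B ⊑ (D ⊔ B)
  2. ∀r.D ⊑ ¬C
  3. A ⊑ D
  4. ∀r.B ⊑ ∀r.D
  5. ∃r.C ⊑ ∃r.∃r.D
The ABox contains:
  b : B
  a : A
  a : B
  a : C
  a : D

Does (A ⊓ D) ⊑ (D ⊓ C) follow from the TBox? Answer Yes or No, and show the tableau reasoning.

1. (A ⊓ D) ⊑ (D ⊓ C)  ⇔  ((A ⊓ D) ⊓ (¬D ⊔ ¬C)) unsat w.r.t. T
   open: L(x₀) ⊇ {A, D, ¬C, ∀r.B, ∀r.D, …}
2. Hence (A ⊓ D) ⊑ (D ⊓ C): not entailed.

No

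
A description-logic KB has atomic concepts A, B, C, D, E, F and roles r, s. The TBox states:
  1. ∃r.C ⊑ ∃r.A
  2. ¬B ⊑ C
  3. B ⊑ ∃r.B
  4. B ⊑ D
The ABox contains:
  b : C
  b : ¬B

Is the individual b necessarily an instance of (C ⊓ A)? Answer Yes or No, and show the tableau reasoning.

1. b : (C ⊓ A)?  L(b) = {C, ¬B} ∪ {(¬C ⊔ ¬A)}
   open: L(b) ⊇ {C, ¬A, ¬B, ∀r.¬C} — b ∉ (C ⊓ A) possible
2. Hence b : (C ⊓ A): not entailed.

No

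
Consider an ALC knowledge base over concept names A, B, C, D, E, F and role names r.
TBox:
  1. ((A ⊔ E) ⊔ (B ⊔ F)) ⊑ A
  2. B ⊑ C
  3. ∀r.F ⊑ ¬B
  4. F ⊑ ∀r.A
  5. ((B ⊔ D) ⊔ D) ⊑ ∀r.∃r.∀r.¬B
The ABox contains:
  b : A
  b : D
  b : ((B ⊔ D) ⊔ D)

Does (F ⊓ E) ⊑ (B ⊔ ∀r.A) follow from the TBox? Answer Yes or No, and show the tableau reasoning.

1. (F ⊓ E) ⊑ (B ⊔ ∀r.A)  ⇔  ((F ⊓ E) ⊓ (¬B ⊓ ∃r.¬A)) unsat w.r.t. T
   all branches close; clash {A, ¬A} at an ∃-successor
2. Hence (F ⊓ E) ⊑ (B ⊔ ∀r.A): entailed.

Yes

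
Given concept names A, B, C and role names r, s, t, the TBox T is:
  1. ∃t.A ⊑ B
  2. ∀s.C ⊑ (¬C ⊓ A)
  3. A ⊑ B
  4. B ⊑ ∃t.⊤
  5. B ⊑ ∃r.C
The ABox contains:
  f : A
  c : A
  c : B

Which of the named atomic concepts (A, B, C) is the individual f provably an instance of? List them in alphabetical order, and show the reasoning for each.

{A, B}

1. f : A?  L(f) = {A} ∪ {¬A}
   clash {A, ¬A} at f — f ∈ A
2. f : B?  L(f) = {A} ∪ {¬B}
   clash {B, ¬B} at f — f ∈ B
3. f : C?  L(f) = {A} ∪ {¬C}
   apply at f: A⊑B
   open: L(f) ⊇ {A, B, ¬C, ∃r.C, ∃s.¬C, …} (+ ∃-successors) — f ∉ C possible
4. Entailed for f: {A, B}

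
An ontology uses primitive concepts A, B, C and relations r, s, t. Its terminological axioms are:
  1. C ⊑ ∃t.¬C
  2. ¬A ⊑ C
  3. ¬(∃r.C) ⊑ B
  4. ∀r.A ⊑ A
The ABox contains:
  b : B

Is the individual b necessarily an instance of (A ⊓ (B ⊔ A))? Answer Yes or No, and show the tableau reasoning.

No

1. b : (A ⊓ (B ⊔ A))?  L(b) = {B} ∪ {(¬A ⊔ (¬B ⊓ ¬A))}
   open: L(b) ⊇ {B, C, ¬A, ∃r.¬A, ∃t.¬C} (+ ∃-successors) — b ∉ (A ⊓ (B ⊔ A)) possible
2. Hence b : (A ⊓ (B ⊔ A)): not entailed.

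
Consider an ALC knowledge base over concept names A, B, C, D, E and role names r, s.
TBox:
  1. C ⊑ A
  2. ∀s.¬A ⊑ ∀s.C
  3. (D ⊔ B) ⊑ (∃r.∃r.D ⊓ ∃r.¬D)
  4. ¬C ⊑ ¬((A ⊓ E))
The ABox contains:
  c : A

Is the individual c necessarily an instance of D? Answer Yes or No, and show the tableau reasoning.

No

1. c : D?  L(c) = {A} ∪ {¬D}
   open: L(c) ⊇ {A, C, ¬B, ¬D, ∃s.A} (+ ∃-successors) — c ∉ D possible
2. Hence c : D: not entailed.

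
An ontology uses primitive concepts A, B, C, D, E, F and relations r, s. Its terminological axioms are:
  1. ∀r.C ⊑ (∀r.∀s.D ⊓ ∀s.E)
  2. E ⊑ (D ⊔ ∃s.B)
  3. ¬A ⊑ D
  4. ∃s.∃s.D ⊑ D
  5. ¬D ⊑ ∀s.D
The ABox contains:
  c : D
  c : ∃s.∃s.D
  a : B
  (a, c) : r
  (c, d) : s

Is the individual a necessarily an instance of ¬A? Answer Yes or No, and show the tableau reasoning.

1. a : ¬A?  L(a) = {B} ∪ {A}
   open: L(a) ⊇ {A, B, D, ¬E, ∃r.¬C} (+ ∃-successors) — a ∉ ¬A possible
2. Hence a : ¬A: not entailed.

No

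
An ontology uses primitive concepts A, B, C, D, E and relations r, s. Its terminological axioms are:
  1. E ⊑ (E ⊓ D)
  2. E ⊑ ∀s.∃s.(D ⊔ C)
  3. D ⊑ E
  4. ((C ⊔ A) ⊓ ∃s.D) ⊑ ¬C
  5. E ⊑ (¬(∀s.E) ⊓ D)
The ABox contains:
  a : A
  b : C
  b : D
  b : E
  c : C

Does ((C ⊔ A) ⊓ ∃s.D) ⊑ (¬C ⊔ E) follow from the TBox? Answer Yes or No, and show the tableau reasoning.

Yes

1. ((C ⊔ A) ⊓ ∃s.D) ⊑ (¬C ⊔ E)  ⇔  (((C ⊔ A) ⊓ ∃s.D) ⊓ (C ⊓ ¬E)) unsat w.r.t. T
   all branches close; clash {E, ¬E} at x₀
2. Hence ((C ⊔ A) ⊓ ∃s.D) ⊑ (¬C ⊔ E): entailed.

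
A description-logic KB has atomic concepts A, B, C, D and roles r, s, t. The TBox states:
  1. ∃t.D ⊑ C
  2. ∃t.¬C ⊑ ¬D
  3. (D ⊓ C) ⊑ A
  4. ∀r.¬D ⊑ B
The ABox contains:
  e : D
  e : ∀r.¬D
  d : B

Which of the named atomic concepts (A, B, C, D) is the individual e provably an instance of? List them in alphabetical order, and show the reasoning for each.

1. e : A?  L(e) = {D, ∀r.¬D} ∪ {¬A}
   apply at e: ∀r.¬D⊑B
   open: L(e) ⊇ {B, D, ¬A, ¬C, ∀r.¬D, …} — e ∉ A possible
2. e : B?  L(e) = {D, ∀r.¬D} ∪ {¬B}
   clash {D, ¬D} at e — e ∈ B
3. e : C?  L(e) = {D, ∀r.¬D} ∪ {¬C}
   apply at e: ∀r.¬D⊑B
   open: L(e) ⊇ {B, D, ¬C, ∀r.¬D, ∀t.C, …} — e ∉ C possible
4. e : D?  L(e) = {D, ∀r.¬D} ∪ {¬D}
   clash {D, ¬D} at e — e ∈ D
5. Entailed for e: {B, D}

{B, D}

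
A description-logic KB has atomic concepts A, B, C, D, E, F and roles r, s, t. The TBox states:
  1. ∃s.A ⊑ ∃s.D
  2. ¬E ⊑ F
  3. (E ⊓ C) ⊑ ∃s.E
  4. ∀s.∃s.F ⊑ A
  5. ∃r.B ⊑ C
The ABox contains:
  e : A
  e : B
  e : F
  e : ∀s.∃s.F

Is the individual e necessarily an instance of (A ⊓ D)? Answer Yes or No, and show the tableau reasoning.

1. e : (A ⊓ D)?  L(e) = {A, B, F, ∀s.∃s.F} ∪ {(¬A ⊔ ¬D)}
   open: L(e) ⊇ {A, B, F, ¬D, ¬E, …} — e ∉ (A ⊓ D) possible
2. Hence e : (A ⊓ D): not entailed.

No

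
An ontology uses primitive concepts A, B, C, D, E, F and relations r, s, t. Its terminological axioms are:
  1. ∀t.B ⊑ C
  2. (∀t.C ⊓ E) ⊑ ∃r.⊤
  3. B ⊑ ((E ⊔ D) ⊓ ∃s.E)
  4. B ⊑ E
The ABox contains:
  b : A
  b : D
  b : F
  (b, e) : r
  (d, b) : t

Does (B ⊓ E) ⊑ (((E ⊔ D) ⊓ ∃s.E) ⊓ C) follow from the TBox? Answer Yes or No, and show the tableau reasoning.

No

1. (B ⊓ E) ⊑ (((E ⊔ D) ⊓ ∃s.E) ⊓ C)  ⇔  ((B ⊓ E) ⊓ (((¬E ⊓ ¬D) ⊔ ∀s.¬E) ⊔ ¬C)) unsat w.r.t. T
   apply at x₀: B⊑((E ⊔ D) ⊓ ∃s.E)
   open: L(x₀) ⊇ {B, E, ¬C, ∃s.E, ∃t.¬B, …} (+ ∃-successors)
2. Hence (B ⊓ E) ⊑ (((E ⊔ D) ⊓ ∃s.E) ⊓ C): not entailed.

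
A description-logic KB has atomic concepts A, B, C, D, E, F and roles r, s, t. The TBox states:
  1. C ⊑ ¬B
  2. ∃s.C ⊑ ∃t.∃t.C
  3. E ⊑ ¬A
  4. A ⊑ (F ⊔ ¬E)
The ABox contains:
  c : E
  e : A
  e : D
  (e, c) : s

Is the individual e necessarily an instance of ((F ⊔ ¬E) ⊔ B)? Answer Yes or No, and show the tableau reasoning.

1. e : ((F ⊔ ¬E) ⊔ B)?  L(e) = {A, D} ∪ {((¬F ⊓ E) ⊓ ¬B)}
   clash {A, ¬A} at e — e ∈ ((F ⊔ ¬E) ⊔ B)
2. Hence e : ((F ⊔ ¬E) ⊔ B): entailed.

Yes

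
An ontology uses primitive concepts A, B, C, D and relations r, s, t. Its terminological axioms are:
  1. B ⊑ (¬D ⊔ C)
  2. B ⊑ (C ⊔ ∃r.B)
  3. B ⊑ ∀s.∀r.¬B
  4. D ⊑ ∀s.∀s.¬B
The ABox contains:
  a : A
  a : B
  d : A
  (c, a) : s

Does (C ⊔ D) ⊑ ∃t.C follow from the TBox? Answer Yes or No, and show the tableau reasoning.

No

1. (C ⊔ D) ⊑ ∃t.C  ⇔  ((C ⊔ D) ⊓ ∀t.¬C) unsat w.r.t. T
   open: L(x₀) ⊇ {C, ¬B, ¬D, ∀t.¬C}
2. Hence (C ⊔ D) ⊑ ∃t.C: not entailed.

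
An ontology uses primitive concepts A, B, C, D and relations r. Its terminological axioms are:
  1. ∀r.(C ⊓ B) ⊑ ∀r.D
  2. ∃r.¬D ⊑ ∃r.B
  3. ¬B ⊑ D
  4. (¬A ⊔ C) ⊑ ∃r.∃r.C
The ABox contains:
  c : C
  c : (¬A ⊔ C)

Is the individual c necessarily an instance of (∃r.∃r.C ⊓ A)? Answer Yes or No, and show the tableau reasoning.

1. c : (∃r.∃r.C ⊓ A)?  L(c) = {C, (¬A ⊔ C)} ∪ {(∀r.∀r.¬C ⊔ ¬A)}
   apply at c: (¬A ⊔ C)⊑∃r.∃r.C
   open: L(c) ⊇ {B, C, ¬A, ∀r.D, ∃r.∃r.C} (+ ∃-successors) — c ∉ (∃r.∃r.C ⊓ A) possible
2. Hence c : (∃r.∃r.C ⊓ A): not entailed.

No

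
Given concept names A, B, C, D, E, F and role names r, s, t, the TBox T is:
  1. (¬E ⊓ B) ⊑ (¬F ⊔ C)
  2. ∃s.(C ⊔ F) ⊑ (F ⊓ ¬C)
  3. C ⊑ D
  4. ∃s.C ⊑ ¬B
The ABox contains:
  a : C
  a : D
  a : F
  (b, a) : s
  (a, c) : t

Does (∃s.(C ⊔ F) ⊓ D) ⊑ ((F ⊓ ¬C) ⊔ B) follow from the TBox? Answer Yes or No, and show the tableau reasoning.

1. (∃s.(C ⊔ F) ⊓ D) ⊑ ((F ⊓ ¬C) ⊔ B)  ⇔  ((∃s.(C ⊔ F) ⊓ D) ⊓ ((¬F ⊔ C) ⊓ ¬B)) unsat w.r.t. T
   all branches close; clash {C, ¬C} at x₀
2. Hence (∃s.(C ⊔ F) ⊓ D) ⊑ ((F ⊓ ¬C) ⊔ B): entailed.

Yes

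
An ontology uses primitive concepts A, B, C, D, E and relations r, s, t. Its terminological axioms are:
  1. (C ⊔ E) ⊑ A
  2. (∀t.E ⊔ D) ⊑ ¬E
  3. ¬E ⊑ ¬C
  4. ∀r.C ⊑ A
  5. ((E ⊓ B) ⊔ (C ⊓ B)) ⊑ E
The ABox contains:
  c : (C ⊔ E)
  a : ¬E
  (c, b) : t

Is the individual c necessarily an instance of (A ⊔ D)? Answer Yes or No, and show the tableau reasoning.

Yes

1. c : (A ⊔ D)?  L(c) = {(C ⊔ E)} ∪ {(¬A ⊓ ¬D)}
   clash {A, ¬A} at c — c ∈ (A ⊔ D)
2. Hence c : (A ⊔ D): entailed.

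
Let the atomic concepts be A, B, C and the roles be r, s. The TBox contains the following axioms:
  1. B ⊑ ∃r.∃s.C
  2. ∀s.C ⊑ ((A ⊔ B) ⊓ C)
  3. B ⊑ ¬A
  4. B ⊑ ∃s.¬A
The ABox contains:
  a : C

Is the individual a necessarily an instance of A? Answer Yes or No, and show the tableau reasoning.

1. a : A?  L(a) = {C} ∪ {¬A}
   open: L(a) ⊇ {C, ¬A, ¬B, ∃s.¬C} (+ ∃-successors) — a ∉ A possible
2. Hence a : A: not entailed.

No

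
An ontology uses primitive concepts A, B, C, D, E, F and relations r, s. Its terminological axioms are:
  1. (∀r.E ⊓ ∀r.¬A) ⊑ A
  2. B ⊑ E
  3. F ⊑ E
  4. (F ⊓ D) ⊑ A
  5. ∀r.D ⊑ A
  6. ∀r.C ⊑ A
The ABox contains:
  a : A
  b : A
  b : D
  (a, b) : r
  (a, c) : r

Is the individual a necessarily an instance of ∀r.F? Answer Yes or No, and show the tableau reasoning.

1. a : ∀r.F?  L(a) = {A} ∪ {∃r.¬F}
   open: L(a) ⊇ {A, ¬B, ¬F, ∃r.¬F} (+ ∃-successors) — a ∉ ∀r.F possible
2. Hence a : ∀r.F: not entailed.

No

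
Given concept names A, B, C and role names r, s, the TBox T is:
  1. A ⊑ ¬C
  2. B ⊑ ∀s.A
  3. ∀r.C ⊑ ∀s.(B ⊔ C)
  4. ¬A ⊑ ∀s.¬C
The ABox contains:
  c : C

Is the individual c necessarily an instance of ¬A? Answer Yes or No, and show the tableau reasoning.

1. c : ¬A?  L(c) = {C} ∪ {A}
   clash {C, ¬C} at c — c ∈ ¬A
2. Hence c : ¬A: entailed.

Yes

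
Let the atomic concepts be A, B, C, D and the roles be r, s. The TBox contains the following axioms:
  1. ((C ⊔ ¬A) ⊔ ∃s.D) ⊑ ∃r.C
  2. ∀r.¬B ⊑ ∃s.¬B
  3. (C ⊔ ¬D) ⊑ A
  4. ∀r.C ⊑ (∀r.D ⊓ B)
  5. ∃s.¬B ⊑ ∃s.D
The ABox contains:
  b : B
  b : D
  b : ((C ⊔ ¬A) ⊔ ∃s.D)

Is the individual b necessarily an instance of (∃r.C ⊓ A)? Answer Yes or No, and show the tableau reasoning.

No

1. b : (∃r.C ⊓ A)?  L(b) = {B, D, ((C ⊔ ¬A) ⊔ ∃s.D)} ∪ {(∀r.¬C ⊔ ¬A)}
   apply at b: ((C ⊔ ¬A) ⊔ ∃s.D)⊑∃r.C
   open: L(b) ⊇ {B, D, ¬A, ¬C, ∀s.B, …} (+ ∃-successors) — b ∉ (∃r.C ⊓ A) possible
2. Hence b : (∃r.C ⊓ A): not entailed.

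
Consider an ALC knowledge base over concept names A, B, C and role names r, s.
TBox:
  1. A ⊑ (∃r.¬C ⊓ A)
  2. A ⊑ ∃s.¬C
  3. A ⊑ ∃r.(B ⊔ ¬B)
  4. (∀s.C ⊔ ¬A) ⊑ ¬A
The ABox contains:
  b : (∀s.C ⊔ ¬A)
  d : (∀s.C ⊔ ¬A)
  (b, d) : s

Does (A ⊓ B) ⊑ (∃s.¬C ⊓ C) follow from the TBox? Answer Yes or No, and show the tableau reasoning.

No

1. (A ⊓ B) ⊑ (∃s.¬C ⊓ C)  ⇔  ((A ⊓ B) ⊓ (∀s.C ⊔ ¬C)) unsat w.r.t. T
   apply at x₀: A⊑(∃r.¬C ⊓ A); A⊑∃s.¬C; A⊑∃r.(B ⊔ ¬B)
   open: L(x₀) ⊇ {A, B, ¬C, ∃r.(B ⊔ ¬B), ∃r.¬C, …} (+ ∃-successors)
2. Hence (A ⊓ B) ⊑ (∃s.¬C ⊓ C): not entailed.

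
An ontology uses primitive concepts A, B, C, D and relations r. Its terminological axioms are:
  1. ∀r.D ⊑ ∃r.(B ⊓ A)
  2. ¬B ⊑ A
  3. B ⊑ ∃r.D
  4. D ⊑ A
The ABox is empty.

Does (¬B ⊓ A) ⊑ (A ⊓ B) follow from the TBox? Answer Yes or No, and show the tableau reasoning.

No

1. (¬B ⊓ A) ⊑ (A ⊓ B)  ⇔  ((¬B ⊓ A) ⊓ (¬A ⊔ ¬B)) unsat w.r.t. T
   open: L(x₀) ⊇ {A, ¬B, ∃r.¬D} (+ ∃-successors)
2. Hence (¬B ⊓ A) ⊑ (A ⊓ B): not entailed.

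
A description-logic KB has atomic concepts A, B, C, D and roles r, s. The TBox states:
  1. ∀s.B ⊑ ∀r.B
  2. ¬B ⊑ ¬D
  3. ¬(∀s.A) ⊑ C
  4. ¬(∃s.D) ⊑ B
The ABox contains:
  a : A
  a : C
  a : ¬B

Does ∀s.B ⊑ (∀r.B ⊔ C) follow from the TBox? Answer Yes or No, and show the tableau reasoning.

Yes

1. ∀s.B ⊑ (∀r.B ⊔ C)  ⇔  (∀s.B ⊓ (∃r.¬B ⊓ ¬C)) unsat w.r.t. T
   all branches close; clash {C, ¬C} at x₀
2. Hence ∀s.B ⊑ (∀r.B ⊔ C): entailed.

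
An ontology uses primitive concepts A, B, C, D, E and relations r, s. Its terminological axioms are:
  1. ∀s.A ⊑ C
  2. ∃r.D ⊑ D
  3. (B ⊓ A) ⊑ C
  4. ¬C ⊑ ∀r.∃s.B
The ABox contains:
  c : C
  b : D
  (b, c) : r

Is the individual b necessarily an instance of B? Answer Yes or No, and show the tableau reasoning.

No

1. b : B?  L(b) = {D} ∪ {¬B}
   open: L(b) ⊇ {C, D, ¬B} — b ∉ B possible
2. Hence b : B: not entailed.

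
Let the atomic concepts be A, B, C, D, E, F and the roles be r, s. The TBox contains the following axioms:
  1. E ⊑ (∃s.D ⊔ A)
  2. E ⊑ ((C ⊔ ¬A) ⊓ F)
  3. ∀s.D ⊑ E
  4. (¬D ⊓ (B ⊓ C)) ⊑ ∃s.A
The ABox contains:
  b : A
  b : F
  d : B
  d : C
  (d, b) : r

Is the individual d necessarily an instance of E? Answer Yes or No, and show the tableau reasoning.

No

1. d : E?  L(d) = {B, C} ∪ {¬E}
   open: L(d) ⊇ {B, C, D, ¬E, ∃s.¬D} (+ ∃-successors) — d ∉ E possible
2. Hence d : E: not entailed.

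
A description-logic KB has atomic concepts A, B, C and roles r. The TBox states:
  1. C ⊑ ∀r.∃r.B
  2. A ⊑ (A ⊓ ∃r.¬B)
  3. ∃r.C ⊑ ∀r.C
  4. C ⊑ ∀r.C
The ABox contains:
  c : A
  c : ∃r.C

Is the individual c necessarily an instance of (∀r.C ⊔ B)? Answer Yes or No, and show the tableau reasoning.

1. c : (∀r.C ⊔ B)?  L(c) = {A, ∃r.C} ∪ {(∃r.¬C ⊓ ¬B)}
   clash {C, ¬C} at an ∃-successor — c ∈ (∀r.C ⊔ B)
2. Hence c : (∀r.C ⊔ B): entailed.

Yes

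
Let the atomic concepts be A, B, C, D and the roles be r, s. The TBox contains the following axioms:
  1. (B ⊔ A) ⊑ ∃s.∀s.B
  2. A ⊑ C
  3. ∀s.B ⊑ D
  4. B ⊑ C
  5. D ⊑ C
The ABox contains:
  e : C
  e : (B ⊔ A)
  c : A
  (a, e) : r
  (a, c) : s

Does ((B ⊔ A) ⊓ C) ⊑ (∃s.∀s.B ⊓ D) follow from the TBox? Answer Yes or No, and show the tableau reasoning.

1. ((B ⊔ A) ⊓ C) ⊑ (∃s.∀s.B ⊓ D)  ⇔  (((B ⊔ A) ⊓ C) ⊓ (∀s.∃s.¬B ⊔ ¬D)) unsat w.r.t. T
   apply at x₀: (B ⊔ A)⊑∃s.∀s.B
   open: L(x₀) ⊇ {B, C, ¬D, ∃s.¬B, ∃s.∀s.B} (+ ∃-successors)
2. Hence ((B ⊔ A) ⊓ C) ⊑ (∃s.∀s.B ⊓ D): not entailed.

No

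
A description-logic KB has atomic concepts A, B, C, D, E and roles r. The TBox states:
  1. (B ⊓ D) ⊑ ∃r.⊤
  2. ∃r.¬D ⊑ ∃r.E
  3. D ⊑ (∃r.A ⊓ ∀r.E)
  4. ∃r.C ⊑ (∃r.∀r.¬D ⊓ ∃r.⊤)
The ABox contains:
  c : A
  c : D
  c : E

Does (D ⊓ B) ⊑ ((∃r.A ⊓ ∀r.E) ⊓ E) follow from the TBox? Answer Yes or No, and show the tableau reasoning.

1. (D ⊓ B) ⊑ ((∃r.A ⊓ ∀r.E) ⊓ E)  ⇔  ((D ⊓ B) ⊓ ((∀r.¬A ⊔ ∃r.¬E) ⊔ ¬E)) unsat w.r.t. T
   apply at x₀: D⊑(∃r.A ⊓ ∀r.E)
   open: L(x₀) ⊇ {B, D, ¬E, ∀r.D, ∀r.E, …} (+ ∃-successors)
2. Hence (D ⊓ B) ⊑ ((∃r.A ⊓ ∀r.E) ⊓ E): not entailed.

No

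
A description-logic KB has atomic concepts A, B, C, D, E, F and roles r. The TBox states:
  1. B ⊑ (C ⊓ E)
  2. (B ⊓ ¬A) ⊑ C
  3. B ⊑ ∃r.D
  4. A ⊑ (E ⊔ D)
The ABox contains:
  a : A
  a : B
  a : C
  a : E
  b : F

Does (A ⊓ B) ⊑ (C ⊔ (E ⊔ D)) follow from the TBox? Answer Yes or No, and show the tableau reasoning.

1. (A ⊓ B) ⊑ (C ⊔ (E ⊔ D))  ⇔  ((A ⊓ B) ⊓ (¬C ⊓ (¬E ⊓ ¬D))) unsat w.r.t. T
   all branches close; clash {D, ¬D} at x₀
2. Hence (A ⊓ B) ⊑ (C ⊔ (E ⊔ D)): entailed.

Yes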